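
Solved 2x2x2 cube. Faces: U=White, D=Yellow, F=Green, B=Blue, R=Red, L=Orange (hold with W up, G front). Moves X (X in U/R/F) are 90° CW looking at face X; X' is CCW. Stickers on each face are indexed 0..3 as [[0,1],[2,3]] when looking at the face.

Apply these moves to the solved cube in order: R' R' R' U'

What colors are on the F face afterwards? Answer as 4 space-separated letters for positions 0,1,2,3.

After move 1 (R'): R=RRRR U=WBWB F=GWGW D=YGYG B=YBYB
After move 2 (R'): R=RRRR U=WYWY F=GBGB D=YWYW B=GBGB
After move 3 (R'): R=RRRR U=WGWG F=GYGY D=YBYB B=WBWB
After move 4 (U'): U=GGWW F=OOGY R=GYRR B=RRWB L=WBOO
Query: F face = OOGY

Answer: O O G Y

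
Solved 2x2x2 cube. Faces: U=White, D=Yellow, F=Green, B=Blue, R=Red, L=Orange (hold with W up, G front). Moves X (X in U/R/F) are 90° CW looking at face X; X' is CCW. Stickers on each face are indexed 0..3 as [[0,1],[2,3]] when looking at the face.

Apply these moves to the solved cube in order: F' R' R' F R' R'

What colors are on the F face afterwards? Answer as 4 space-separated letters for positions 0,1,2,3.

Answer: G G B G

Derivation:
After move 1 (F'): F=GGGG U=WWRR R=YRYR D=OOYY L=OWOW
After move 2 (R'): R=RRYY U=WBRB F=GWGR D=OGYG B=YBOB
After move 3 (R'): R=RYRY U=WORY F=GBGB D=OWYR B=GBGB
After move 4 (F): F=GGBB U=WOWW R=RYYY D=RRYR L=OOOW
After move 5 (R'): R=YYRY U=WGWG F=GOBW D=RGYB B=RBRB
After move 6 (R'): R=YYYR U=WRWR F=GGBG D=ROYW B=BBGB
Query: F face = GGBG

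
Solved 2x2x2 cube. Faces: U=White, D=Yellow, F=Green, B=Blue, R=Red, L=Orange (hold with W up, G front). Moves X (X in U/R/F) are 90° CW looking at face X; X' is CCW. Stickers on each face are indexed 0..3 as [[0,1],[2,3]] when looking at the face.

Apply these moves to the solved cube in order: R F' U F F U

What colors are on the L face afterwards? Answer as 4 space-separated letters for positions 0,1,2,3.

After move 1 (R): R=RRRR U=WGWG F=GYGY D=YBYB B=WBWB
After move 2 (F'): F=YYGG U=WGRR R=BRYR D=OOYB L=OGOW
After move 3 (U): U=RWRG F=BRGG R=WBYR B=OGWB L=YYOW
After move 4 (F): F=GBGR U=RWWY R=RBGR D=YWYB L=YOOO
After move 5 (F): F=GGRB U=RWOO R=WBYR D=GRYB L=YYOW
After move 6 (U): U=OROW F=WBRB R=OGYR B=YYWB L=GGOW
Query: L face = GGOW

Answer: G G O W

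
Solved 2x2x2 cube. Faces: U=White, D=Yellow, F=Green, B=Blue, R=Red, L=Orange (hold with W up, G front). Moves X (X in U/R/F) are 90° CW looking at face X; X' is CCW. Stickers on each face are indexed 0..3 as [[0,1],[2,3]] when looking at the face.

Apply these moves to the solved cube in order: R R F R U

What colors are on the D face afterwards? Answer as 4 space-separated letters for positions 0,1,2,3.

After move 1 (R): R=RRRR U=WGWG F=GYGY D=YBYB B=WBWB
After move 2 (R): R=RRRR U=WYWY F=GBGB D=YWYW B=GBGB
After move 3 (F): F=GGBB U=WYOO R=WRYR D=RRYW L=OYOW
After move 4 (R): R=YWRR U=WGOB F=GRBW D=RGYG B=OBYB
After move 5 (U): U=OWBG F=YWBW R=OBRR B=OYYB L=GROW
Query: D face = RGYG

Answer: R G Y G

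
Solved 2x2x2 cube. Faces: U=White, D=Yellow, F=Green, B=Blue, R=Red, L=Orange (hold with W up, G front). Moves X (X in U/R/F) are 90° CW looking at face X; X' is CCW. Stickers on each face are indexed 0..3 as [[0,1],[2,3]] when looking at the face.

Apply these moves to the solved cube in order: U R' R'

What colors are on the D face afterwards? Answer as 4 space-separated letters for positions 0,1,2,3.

Answer: Y W Y W

Derivation:
After move 1 (U): U=WWWW F=RRGG R=BBRR B=OOBB L=GGOO
After move 2 (R'): R=BRBR U=WBWO F=RWGW D=YRYG B=YOYB
After move 3 (R'): R=RRBB U=WYWY F=RBGO D=YWYW B=GORB
Query: D face = YWYW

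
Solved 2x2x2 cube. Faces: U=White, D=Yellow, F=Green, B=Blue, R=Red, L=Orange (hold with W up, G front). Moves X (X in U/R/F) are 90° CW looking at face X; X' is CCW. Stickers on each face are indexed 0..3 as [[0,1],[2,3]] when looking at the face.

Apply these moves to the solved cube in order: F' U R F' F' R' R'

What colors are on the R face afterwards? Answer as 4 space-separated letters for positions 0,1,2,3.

Answer: B G B W

Derivation:
After move 1 (F'): F=GGGG U=WWRR R=YRYR D=OOYY L=OWOW
After move 2 (U): U=RWRW F=YRGG R=BBYR B=OWBB L=GGOW
After move 3 (R): R=YBRB U=RRRG F=YOGY D=OBYO B=WWWB
After move 4 (F'): F=OYYG U=RRYR R=BBOB D=GWYO L=GGOR
After move 5 (F'): F=YGOY U=RRBO R=WBGB D=GRYO L=GROY
After move 6 (R'): R=BBWG U=RWBW F=YROO D=GGYY B=OWRB
After move 7 (R'): R=BGBW U=RRBO F=YWOW D=GRYO B=YWGB
Query: R face = BGBW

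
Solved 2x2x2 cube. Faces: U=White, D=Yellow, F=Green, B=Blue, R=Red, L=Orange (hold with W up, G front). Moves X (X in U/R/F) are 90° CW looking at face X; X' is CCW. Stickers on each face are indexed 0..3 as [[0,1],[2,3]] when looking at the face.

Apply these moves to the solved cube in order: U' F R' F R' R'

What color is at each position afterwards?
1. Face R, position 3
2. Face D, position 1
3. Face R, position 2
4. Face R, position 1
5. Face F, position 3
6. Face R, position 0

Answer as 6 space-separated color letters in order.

Answer: O B R R Y W

Derivation:
After move 1 (U'): U=WWWW F=OOGG R=GGRR B=RRBB L=BBOO
After move 2 (F): F=GOGO U=WWOB R=WGWR D=RGYY L=BYOY
After move 3 (R'): R=GRWW U=WBOR F=GWGB D=ROYO B=YRGB
After move 4 (F): F=GGBW U=WBYY R=ORRW D=WGYO L=BROO
After move 5 (R'): R=RWOR U=WGYY F=GBBY D=WGYW B=ORGB
After move 6 (R'): R=WRRO U=WGYO F=GGBY D=WBYY B=WRGB
Query 1: R[3] = O
Query 2: D[1] = B
Query 3: R[2] = R
Query 4: R[1] = R
Query 5: F[3] = Y
Query 6: R[0] = W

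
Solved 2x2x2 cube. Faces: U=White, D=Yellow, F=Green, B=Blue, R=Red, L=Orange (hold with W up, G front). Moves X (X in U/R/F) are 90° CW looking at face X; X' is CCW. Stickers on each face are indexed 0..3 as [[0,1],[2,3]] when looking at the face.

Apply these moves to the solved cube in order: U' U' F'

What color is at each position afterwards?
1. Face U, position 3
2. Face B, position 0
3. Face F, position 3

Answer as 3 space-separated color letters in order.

Answer: R G G

Derivation:
After move 1 (U'): U=WWWW F=OOGG R=GGRR B=RRBB L=BBOO
After move 2 (U'): U=WWWW F=BBGG R=OORR B=GGBB L=RROO
After move 3 (F'): F=BGBG U=WWOR R=YOYR D=ROYY L=RWOW
Query 1: U[3] = R
Query 2: B[0] = G
Query 3: F[3] = G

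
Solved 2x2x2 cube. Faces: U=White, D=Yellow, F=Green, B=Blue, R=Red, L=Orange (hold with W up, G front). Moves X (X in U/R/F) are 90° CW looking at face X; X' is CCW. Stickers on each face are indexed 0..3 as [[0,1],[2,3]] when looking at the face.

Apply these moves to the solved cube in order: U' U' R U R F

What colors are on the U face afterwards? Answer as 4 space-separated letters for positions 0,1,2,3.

After move 1 (U'): U=WWWW F=OOGG R=GGRR B=RRBB L=BBOO
After move 2 (U'): U=WWWW F=BBGG R=OORR B=GGBB L=RROO
After move 3 (R): R=RORO U=WBWG F=BYGY D=YBYG B=WGWB
After move 4 (U): U=WWGB F=ROGY R=WGRO B=RRWB L=BYOO
After move 5 (R): R=RWOG U=WOGY F=RBGG D=YWYR B=BRWB
After move 6 (F): F=GRGB U=WOOY R=GWYG D=ORYR L=BYOW
Query: U face = WOOY

Answer: W O O Y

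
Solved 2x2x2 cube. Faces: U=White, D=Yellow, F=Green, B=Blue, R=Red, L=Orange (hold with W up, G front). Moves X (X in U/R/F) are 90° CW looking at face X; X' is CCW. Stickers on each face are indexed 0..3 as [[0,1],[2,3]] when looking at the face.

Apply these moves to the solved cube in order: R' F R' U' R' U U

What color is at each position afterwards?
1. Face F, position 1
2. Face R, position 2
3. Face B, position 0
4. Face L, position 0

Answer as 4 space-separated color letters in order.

Answer: R G O B

Derivation:
After move 1 (R'): R=RRRR U=WBWB F=GWGW D=YGYG B=YBYB
After move 2 (F): F=GGWW U=WBOO R=WRBR D=RRYG L=OYOG
After move 3 (R'): R=RRWB U=WYOY F=GBWO D=RGYW B=GBRB
After move 4 (U'): U=YYWO F=OYWO R=GBWB B=RRRB L=GBOG
After move 5 (R'): R=BBGW U=YRWR F=OYWO D=RYYO B=WRGB
After move 6 (U): U=WYRR F=BBWO R=WRGW B=GBGB L=OYOG
After move 7 (U): U=RWRY F=WRWO R=GBGW B=OYGB L=BBOG
Query 1: F[1] = R
Query 2: R[2] = G
Query 3: B[0] = O
Query 4: L[0] = B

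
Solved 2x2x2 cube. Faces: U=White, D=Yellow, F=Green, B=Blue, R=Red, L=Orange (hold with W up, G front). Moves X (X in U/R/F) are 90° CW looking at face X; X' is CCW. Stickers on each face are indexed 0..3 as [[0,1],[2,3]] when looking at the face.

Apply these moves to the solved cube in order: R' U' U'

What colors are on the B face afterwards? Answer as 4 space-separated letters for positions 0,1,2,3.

After move 1 (R'): R=RRRR U=WBWB F=GWGW D=YGYG B=YBYB
After move 2 (U'): U=BBWW F=OOGW R=GWRR B=RRYB L=YBOO
After move 3 (U'): U=BWBW F=YBGW R=OORR B=GWYB L=RROO
Query: B face = GWYB

Answer: G W Y B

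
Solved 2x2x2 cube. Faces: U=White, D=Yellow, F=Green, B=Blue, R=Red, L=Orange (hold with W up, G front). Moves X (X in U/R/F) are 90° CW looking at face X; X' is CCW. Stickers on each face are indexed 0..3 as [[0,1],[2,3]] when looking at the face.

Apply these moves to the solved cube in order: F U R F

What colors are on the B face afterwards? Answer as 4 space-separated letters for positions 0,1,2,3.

After move 1 (F): F=GGGG U=WWOO R=WRWR D=RRYY L=OYOY
After move 2 (U): U=OWOW F=WRGG R=BBWR B=OYBB L=GGOY
After move 3 (R): R=WBRB U=OROG F=WRGY D=RBYO B=WYWB
After move 4 (F): F=GWYR U=ORYG R=OBGB D=RWYO L=GROB
Query: B face = WYWB

Answer: W Y W B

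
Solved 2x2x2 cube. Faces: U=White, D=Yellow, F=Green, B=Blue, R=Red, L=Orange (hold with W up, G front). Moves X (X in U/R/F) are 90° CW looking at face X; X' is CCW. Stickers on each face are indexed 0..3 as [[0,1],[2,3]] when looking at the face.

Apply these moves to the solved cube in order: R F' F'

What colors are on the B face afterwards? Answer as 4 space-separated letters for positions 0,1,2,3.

Answer: W B W B

Derivation:
After move 1 (R): R=RRRR U=WGWG F=GYGY D=YBYB B=WBWB
After move 2 (F'): F=YYGG U=WGRR R=BRYR D=OOYB L=OGOW
After move 3 (F'): F=YGYG U=WGBY R=OROR D=GWYB L=OROR
Query: B face = WBWB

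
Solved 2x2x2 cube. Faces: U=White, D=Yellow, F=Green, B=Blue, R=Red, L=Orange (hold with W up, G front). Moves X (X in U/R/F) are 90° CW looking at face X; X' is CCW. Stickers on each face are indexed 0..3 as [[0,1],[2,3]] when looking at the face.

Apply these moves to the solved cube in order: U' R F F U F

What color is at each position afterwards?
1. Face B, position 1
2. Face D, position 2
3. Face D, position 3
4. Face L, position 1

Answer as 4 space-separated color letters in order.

After move 1 (U'): U=WWWW F=OOGG R=GGRR B=RRBB L=BBOO
After move 2 (R): R=RGRG U=WOWG F=OYGY D=YBYR B=WRWB
After move 3 (F): F=GOYY U=WOOB R=WGGG D=RRYR L=BYOB
After move 4 (F): F=YGYO U=WOBY R=OGBG D=GWYR L=BROR
After move 5 (U): U=BWYO F=OGYO R=WRBG B=BRWB L=YGOR
After move 6 (F): F=YOOG U=BWRG R=YROG D=BWYR L=YGOW
Query 1: B[1] = R
Query 2: D[2] = Y
Query 3: D[3] = R
Query 4: L[1] = G

Answer: R Y R G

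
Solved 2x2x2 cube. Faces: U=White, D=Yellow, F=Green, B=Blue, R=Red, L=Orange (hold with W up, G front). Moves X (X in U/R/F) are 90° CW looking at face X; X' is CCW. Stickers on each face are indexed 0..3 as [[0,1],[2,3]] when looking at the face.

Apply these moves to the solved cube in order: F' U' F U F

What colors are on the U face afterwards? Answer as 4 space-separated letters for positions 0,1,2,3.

Answer: W W O O

Derivation:
After move 1 (F'): F=GGGG U=WWRR R=YRYR D=OOYY L=OWOW
After move 2 (U'): U=WRWR F=OWGG R=GGYR B=YRBB L=BBOW
After move 3 (F): F=GOGW U=WRWB R=WGRR D=YGYY L=BOOO
After move 4 (U): U=WWBR F=WGGW R=YRRR B=BOBB L=GOOO
After move 5 (F): F=GWWG U=WWOO R=BRRR D=RYYY L=GYOG
Query: U face = WWOO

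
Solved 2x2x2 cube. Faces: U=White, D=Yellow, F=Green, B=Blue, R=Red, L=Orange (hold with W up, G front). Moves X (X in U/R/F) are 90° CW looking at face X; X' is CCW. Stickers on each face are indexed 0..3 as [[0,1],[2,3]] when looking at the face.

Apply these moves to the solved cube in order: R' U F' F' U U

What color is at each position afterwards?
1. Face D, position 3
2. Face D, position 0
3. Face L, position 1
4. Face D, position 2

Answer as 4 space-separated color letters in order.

After move 1 (R'): R=RRRR U=WBWB F=GWGW D=YGYG B=YBYB
After move 2 (U): U=WWBB F=RRGW R=YBRR B=OOYB L=GWOO
After move 3 (F'): F=RWRG U=WWYR R=GBYR D=WOYG L=GBOB
After move 4 (F'): F=WGRR U=WWGY R=OBWR D=BBYG L=GROY
After move 5 (U): U=GWYW F=OBRR R=OOWR B=GRYB L=WGOY
After move 6 (U): U=YGWW F=OORR R=GRWR B=WGYB L=OBOY
Query 1: D[3] = G
Query 2: D[0] = B
Query 3: L[1] = B
Query 4: D[2] = Y

Answer: G B B Y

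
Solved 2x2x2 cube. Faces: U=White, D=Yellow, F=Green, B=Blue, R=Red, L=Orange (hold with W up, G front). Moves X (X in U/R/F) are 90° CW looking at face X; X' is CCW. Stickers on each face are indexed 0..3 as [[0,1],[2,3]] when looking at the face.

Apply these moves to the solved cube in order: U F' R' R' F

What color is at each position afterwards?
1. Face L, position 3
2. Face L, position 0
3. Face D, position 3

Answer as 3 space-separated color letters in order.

Answer: W G R

Derivation:
After move 1 (U): U=WWWW F=RRGG R=BBRR B=OOBB L=GGOO
After move 2 (F'): F=RGRG U=WWBR R=YBYR D=GOYY L=GWOW
After move 3 (R'): R=BRYY U=WBBO F=RWRR D=GGYG B=YOOB
After move 4 (R'): R=RYBY U=WOBY F=RBRO D=GWYR B=GOGB
After move 5 (F): F=RROB U=WOWW R=BYYY D=BRYR L=GGOW
Query 1: L[3] = W
Query 2: L[0] = G
Query 3: D[3] = R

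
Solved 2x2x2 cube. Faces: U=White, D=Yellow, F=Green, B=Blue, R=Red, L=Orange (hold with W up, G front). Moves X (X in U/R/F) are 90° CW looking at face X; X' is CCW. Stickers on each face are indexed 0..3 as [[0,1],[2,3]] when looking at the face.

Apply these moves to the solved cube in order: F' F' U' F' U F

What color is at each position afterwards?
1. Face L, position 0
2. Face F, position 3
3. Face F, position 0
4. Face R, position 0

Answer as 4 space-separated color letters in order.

Answer: R G O O

Derivation:
After move 1 (F'): F=GGGG U=WWRR R=YRYR D=OOYY L=OWOW
After move 2 (F'): F=GGGG U=WWYY R=OROR D=WWYY L=OROR
After move 3 (U'): U=WYWY F=ORGG R=GGOR B=ORBB L=BBOR
After move 4 (F'): F=RGOG U=WYGO R=WGWR D=BRYY L=BYOW
After move 5 (U): U=GWOY F=WGOG R=ORWR B=BYBB L=RGOW
After move 6 (F): F=OWGG U=GWWG R=ORYR D=WOYY L=RBOR
Query 1: L[0] = R
Query 2: F[3] = G
Query 3: F[0] = O
Query 4: R[0] = O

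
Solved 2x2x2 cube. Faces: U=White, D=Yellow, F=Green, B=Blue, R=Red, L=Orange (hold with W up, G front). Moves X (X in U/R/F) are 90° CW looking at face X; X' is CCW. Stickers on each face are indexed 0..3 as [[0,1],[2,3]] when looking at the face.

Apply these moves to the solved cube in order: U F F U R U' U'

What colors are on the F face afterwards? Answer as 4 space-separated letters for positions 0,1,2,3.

After move 1 (U): U=WWWW F=RRGG R=BBRR B=OOBB L=GGOO
After move 2 (F): F=GRGR U=WWOG R=WBWR D=RBYY L=GYOY
After move 3 (F): F=GGRR U=WWYY R=OBGR D=WWYY L=GROB
After move 4 (U): U=YWYW F=OBRR R=OOGR B=GRBB L=GGOB
After move 5 (R): R=GORO U=YBYR F=OWRY D=WBYG B=WRWB
After move 6 (U'): U=BRYY F=GGRY R=OWRO B=GOWB L=WROB
After move 7 (U'): U=RYBY F=WRRY R=GGRO B=OWWB L=GOOB
Query: F face = WRRY

Answer: W R R Y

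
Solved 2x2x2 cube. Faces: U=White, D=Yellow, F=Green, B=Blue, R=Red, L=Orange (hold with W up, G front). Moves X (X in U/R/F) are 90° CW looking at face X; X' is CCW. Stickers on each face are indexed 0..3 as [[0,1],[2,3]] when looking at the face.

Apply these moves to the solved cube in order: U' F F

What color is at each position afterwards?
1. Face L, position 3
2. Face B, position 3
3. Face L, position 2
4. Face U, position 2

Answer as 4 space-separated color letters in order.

Answer: G B O Y

Derivation:
After move 1 (U'): U=WWWW F=OOGG R=GGRR B=RRBB L=BBOO
After move 2 (F): F=GOGO U=WWOB R=WGWR D=RGYY L=BYOY
After move 3 (F): F=GGOO U=WWYY R=OGBR D=WWYY L=BROG
Query 1: L[3] = G
Query 2: B[3] = B
Query 3: L[2] = O
Query 4: U[2] = Y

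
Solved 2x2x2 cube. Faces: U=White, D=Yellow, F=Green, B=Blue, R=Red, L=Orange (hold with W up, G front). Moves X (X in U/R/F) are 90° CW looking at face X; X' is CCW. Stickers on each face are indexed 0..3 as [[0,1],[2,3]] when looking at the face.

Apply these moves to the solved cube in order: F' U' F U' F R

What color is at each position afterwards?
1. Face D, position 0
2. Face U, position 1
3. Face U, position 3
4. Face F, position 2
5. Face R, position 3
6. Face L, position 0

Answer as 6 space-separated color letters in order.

Answer: R B O W O Y

Derivation:
After move 1 (F'): F=GGGG U=WWRR R=YRYR D=OOYY L=OWOW
After move 2 (U'): U=WRWR F=OWGG R=GGYR B=YRBB L=BBOW
After move 3 (F): F=GOGW U=WRWB R=WGRR D=YGYY L=BOOO
After move 4 (U'): U=RBWW F=BOGW R=GORR B=WGBB L=YROO
After move 5 (F): F=GBWO U=RBOR R=WOWR D=RGYY L=YYOG
After move 6 (R): R=WWRO U=RBOO F=GGWY D=RBYW B=RGBB
Query 1: D[0] = R
Query 2: U[1] = B
Query 3: U[3] = O
Query 4: F[2] = W
Query 5: R[3] = O
Query 6: L[0] = Y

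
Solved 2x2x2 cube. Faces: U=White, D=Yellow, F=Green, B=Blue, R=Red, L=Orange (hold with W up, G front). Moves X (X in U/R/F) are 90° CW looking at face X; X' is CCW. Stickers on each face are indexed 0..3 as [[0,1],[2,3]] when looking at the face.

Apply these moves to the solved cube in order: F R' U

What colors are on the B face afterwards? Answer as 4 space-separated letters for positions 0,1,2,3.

Answer: O Y R B

Derivation:
After move 1 (F): F=GGGG U=WWOO R=WRWR D=RRYY L=OYOY
After move 2 (R'): R=RRWW U=WBOB F=GWGO D=RGYG B=YBRB
After move 3 (U): U=OWBB F=RRGO R=YBWW B=OYRB L=GWOY
Query: B face = OYRB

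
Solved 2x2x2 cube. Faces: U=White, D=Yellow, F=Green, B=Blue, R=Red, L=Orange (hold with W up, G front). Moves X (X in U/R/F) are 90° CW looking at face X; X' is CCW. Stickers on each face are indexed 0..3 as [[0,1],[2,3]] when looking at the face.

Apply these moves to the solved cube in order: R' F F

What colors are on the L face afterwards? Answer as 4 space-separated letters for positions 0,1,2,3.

After move 1 (R'): R=RRRR U=WBWB F=GWGW D=YGYG B=YBYB
After move 2 (F): F=GGWW U=WBOO R=WRBR D=RRYG L=OYOG
After move 3 (F): F=WGWG U=WBGY R=OROR D=BWYG L=OROR
Query: L face = OROR

Answer: O R O R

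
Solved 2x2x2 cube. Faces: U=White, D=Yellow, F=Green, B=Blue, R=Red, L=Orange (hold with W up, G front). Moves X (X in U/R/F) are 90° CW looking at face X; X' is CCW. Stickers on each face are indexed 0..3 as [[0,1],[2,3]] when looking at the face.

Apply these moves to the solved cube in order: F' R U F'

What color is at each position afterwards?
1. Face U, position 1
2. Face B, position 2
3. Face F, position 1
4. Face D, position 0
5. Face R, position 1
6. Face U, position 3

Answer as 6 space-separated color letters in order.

Answer: W W Y O B R

Derivation:
After move 1 (F'): F=GGGG U=WWRR R=YRYR D=OOYY L=OWOW
After move 2 (R): R=YYRR U=WGRG F=GOGY D=OBYB B=RBWB
After move 3 (U): U=RWGG F=YYGY R=RBRR B=OWWB L=GOOW
After move 4 (F'): F=YYYG U=RWRR R=BBOR D=OWYB L=GGOG
Query 1: U[1] = W
Query 2: B[2] = W
Query 3: F[1] = Y
Query 4: D[0] = O
Query 5: R[1] = B
Query 6: U[3] = R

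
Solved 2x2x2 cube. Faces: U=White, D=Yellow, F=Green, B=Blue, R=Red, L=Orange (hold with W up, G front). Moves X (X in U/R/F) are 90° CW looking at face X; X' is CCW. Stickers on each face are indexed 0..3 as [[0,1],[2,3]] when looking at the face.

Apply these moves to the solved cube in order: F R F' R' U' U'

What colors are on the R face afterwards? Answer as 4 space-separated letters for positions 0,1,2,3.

Answer: O G B R

Derivation:
After move 1 (F): F=GGGG U=WWOO R=WRWR D=RRYY L=OYOY
After move 2 (R): R=WWRR U=WGOG F=GRGY D=RBYB B=OBWB
After move 3 (F'): F=RYGG U=WGWR R=BWRR D=YYYB L=OGOO
After move 4 (R'): R=WRBR U=WWWO F=RGGR D=YYYG B=BBYB
After move 5 (U'): U=WOWW F=OGGR R=RGBR B=WRYB L=BBOO
After move 6 (U'): U=OWWW F=BBGR R=OGBR B=RGYB L=WROO
Query: R face = OGBR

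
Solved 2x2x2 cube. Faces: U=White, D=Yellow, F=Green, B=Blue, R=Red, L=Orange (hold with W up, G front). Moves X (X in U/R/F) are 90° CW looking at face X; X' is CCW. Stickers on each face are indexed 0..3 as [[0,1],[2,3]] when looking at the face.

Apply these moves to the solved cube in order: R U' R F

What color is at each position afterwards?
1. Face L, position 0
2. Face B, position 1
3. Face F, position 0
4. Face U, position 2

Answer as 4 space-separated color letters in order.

Answer: W R G O

Derivation:
After move 1 (R): R=RRRR U=WGWG F=GYGY D=YBYB B=WBWB
After move 2 (U'): U=GGWW F=OOGY R=GYRR B=RRWB L=WBOO
After move 3 (R): R=RGRY U=GOWY F=OBGB D=YWYR B=WRGB
After move 4 (F): F=GOBB U=GOOB R=WGYY D=RRYR L=WYOW
Query 1: L[0] = W
Query 2: B[1] = R
Query 3: F[0] = G
Query 4: U[2] = O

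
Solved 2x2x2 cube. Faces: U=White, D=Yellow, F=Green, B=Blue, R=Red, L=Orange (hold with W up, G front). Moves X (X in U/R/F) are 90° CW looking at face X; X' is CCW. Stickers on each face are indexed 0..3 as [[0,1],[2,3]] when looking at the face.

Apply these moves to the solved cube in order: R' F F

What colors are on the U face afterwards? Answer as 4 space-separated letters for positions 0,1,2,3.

After move 1 (R'): R=RRRR U=WBWB F=GWGW D=YGYG B=YBYB
After move 2 (F): F=GGWW U=WBOO R=WRBR D=RRYG L=OYOG
After move 3 (F): F=WGWG U=WBGY R=OROR D=BWYG L=OROR
Query: U face = WBGY

Answer: W B G Y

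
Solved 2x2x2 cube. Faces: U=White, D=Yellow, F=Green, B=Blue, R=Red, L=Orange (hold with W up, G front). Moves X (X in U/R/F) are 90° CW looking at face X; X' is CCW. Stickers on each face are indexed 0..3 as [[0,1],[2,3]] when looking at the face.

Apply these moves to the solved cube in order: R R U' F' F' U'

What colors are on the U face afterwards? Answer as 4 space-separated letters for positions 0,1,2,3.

After move 1 (R): R=RRRR U=WGWG F=GYGY D=YBYB B=WBWB
After move 2 (R): R=RRRR U=WYWY F=GBGB D=YWYW B=GBGB
After move 3 (U'): U=YYWW F=OOGB R=GBRR B=RRGB L=GBOO
After move 4 (F'): F=OBOG U=YYGR R=WBYR D=BOYW L=GWOW
After move 5 (F'): F=BGOO U=YYWY R=OBBR D=WWYW L=GROG
After move 6 (U'): U=YYYW F=GROO R=BGBR B=OBGB L=RROG
Query: U face = YYYW

Answer: Y Y Y W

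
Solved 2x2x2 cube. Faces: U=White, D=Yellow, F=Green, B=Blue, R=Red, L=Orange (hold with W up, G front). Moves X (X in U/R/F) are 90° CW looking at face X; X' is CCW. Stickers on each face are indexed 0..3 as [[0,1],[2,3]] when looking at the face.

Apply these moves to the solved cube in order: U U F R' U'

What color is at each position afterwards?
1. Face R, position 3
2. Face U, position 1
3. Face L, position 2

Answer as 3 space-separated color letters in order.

Answer: W G O

Derivation:
After move 1 (U): U=WWWW F=RRGG R=BBRR B=OOBB L=GGOO
After move 2 (U): U=WWWW F=BBGG R=OORR B=GGBB L=RROO
After move 3 (F): F=GBGB U=WWOR R=WOWR D=ROYY L=RYOY
After move 4 (R'): R=ORWW U=WBOG F=GWGR D=RBYB B=YGOB
After move 5 (U'): U=BGWO F=RYGR R=GWWW B=OROB L=YGOY
Query 1: R[3] = W
Query 2: U[1] = G
Query 3: L[2] = O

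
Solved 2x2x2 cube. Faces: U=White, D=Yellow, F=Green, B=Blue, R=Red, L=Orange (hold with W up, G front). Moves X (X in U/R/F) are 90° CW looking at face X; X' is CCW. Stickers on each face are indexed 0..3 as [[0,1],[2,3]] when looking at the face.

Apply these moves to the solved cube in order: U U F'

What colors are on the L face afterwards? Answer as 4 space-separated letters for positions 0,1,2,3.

After move 1 (U): U=WWWW F=RRGG R=BBRR B=OOBB L=GGOO
After move 2 (U): U=WWWW F=BBGG R=OORR B=GGBB L=RROO
After move 3 (F'): F=BGBG U=WWOR R=YOYR D=ROYY L=RWOW
Query: L face = RWOW

Answer: R W O W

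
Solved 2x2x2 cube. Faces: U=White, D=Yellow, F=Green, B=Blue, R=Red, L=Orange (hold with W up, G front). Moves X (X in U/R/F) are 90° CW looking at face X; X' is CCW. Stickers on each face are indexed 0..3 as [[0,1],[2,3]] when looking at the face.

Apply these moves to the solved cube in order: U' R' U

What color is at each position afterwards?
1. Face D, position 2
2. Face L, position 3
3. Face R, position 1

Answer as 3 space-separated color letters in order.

Answer: Y O R

Derivation:
After move 1 (U'): U=WWWW F=OOGG R=GGRR B=RRBB L=BBOO
After move 2 (R'): R=GRGR U=WBWR F=OWGW D=YOYG B=YRYB
After move 3 (U): U=WWRB F=GRGW R=YRGR B=BBYB L=OWOO
Query 1: D[2] = Y
Query 2: L[3] = O
Query 3: R[1] = R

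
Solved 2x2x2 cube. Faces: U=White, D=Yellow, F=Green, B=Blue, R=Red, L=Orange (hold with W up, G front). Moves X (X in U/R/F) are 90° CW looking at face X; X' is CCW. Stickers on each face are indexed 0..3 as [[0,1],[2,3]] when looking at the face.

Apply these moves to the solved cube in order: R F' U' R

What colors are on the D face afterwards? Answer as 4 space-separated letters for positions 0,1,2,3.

After move 1 (R): R=RRRR U=WGWG F=GYGY D=YBYB B=WBWB
After move 2 (F'): F=YYGG U=WGRR R=BRYR D=OOYB L=OGOW
After move 3 (U'): U=GRWR F=OGGG R=YYYR B=BRWB L=WBOW
After move 4 (R): R=YYRY U=GGWG F=OOGB D=OWYB B=RRRB
Query: D face = OWYB

Answer: O W Y B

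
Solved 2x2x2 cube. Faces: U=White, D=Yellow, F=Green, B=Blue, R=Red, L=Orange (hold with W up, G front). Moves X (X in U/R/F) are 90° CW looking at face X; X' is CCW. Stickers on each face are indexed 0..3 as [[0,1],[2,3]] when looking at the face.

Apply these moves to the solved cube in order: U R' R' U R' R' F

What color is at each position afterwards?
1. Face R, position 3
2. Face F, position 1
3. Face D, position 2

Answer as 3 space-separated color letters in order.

Answer: G R Y

Derivation:
After move 1 (U): U=WWWW F=RRGG R=BBRR B=OOBB L=GGOO
After move 2 (R'): R=BRBR U=WBWO F=RWGW D=YRYG B=YOYB
After move 3 (R'): R=RRBB U=WYWY F=RBGO D=YWYW B=GORB
After move 4 (U): U=WWYY F=RRGO R=GOBB B=GGRB L=RBOO
After move 5 (R'): R=OBGB U=WRYG F=RWGY D=YRYO B=WGWB
After move 6 (R'): R=BBOG U=WWYW F=RRGG D=YWYY B=OGRB
After move 7 (F): F=GRGR U=WWOB R=YBWG D=OBYY L=RYOW
Query 1: R[3] = G
Query 2: F[1] = R
Query 3: D[2] = Y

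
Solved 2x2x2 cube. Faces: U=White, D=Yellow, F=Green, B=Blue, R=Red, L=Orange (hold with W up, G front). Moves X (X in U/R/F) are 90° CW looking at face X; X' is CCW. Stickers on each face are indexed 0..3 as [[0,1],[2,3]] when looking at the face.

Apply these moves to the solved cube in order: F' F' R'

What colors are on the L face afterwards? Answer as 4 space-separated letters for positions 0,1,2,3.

After move 1 (F'): F=GGGG U=WWRR R=YRYR D=OOYY L=OWOW
After move 2 (F'): F=GGGG U=WWYY R=OROR D=WWYY L=OROR
After move 3 (R'): R=RROO U=WBYB F=GWGY D=WGYG B=YBWB
Query: L face = OROR

Answer: O R O R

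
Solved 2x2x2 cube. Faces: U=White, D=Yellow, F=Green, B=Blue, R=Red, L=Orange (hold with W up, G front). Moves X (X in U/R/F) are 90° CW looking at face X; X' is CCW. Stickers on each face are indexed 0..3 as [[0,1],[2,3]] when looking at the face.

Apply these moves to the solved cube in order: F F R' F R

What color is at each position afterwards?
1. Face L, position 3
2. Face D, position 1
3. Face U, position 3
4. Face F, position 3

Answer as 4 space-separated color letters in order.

After move 1 (F): F=GGGG U=WWOO R=WRWR D=RRYY L=OYOY
After move 2 (F): F=GGGG U=WWYY R=OROR D=WWYY L=OROR
After move 3 (R'): R=RROO U=WBYB F=GWGY D=WGYG B=YBWB
After move 4 (F): F=GGYW U=WBRR R=YRBO D=ORYG L=OWOG
After move 5 (R): R=BYOR U=WGRW F=GRYG D=OWYY B=RBBB
Query 1: L[3] = G
Query 2: D[1] = W
Query 3: U[3] = W
Query 4: F[3] = G

Answer: G W W G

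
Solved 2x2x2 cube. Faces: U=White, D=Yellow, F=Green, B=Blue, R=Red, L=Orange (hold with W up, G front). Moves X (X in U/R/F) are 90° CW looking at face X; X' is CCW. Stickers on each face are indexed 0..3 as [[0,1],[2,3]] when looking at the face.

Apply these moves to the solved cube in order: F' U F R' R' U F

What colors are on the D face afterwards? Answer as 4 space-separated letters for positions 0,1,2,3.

Answer: B R Y G

Derivation:
After move 1 (F'): F=GGGG U=WWRR R=YRYR D=OOYY L=OWOW
After move 2 (U): U=RWRW F=YRGG R=BBYR B=OWBB L=GGOW
After move 3 (F): F=GYGR U=RWWG R=RBWR D=YBYY L=GOOO
After move 4 (R'): R=BRRW U=RBWO F=GWGG D=YYYR B=YWBB
After move 5 (R'): R=RWBR U=RBWY F=GBGO D=YWYG B=RWYB
After move 6 (U): U=WRYB F=RWGO R=RWBR B=GOYB L=GBOO
After move 7 (F): F=GROW U=WROB R=YWBR D=BRYG L=GYOW
Query: D face = BRYG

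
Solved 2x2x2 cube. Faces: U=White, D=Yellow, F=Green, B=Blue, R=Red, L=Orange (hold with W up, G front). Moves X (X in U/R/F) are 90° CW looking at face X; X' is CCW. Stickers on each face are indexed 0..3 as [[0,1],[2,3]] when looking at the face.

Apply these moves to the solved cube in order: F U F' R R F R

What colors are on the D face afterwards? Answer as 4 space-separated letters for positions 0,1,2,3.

After move 1 (F): F=GGGG U=WWOO R=WRWR D=RRYY L=OYOY
After move 2 (U): U=OWOW F=WRGG R=BBWR B=OYBB L=GGOY
After move 3 (F'): F=RGWG U=OWBW R=RBRR D=GYYY L=GWOO
After move 4 (R): R=RRRB U=OGBG F=RYWY D=GBYO B=WYWB
After move 5 (R): R=RRBR U=OYBY F=RBWO D=GWYW B=GYGB
After move 6 (F): F=WROB U=OYOW R=BRYR D=BRYW L=GGOW
After move 7 (R): R=YBRR U=OROB F=WROW D=BGYG B=WYYB
Query: D face = BGYG

Answer: B G Y G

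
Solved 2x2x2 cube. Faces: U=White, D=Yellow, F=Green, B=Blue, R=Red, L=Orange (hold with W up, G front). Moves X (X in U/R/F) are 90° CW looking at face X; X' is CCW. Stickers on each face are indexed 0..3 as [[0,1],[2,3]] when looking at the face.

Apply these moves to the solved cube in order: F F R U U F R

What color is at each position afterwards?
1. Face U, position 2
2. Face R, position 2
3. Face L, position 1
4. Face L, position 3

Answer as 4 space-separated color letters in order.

After move 1 (F): F=GGGG U=WWOO R=WRWR D=RRYY L=OYOY
After move 2 (F): F=GGGG U=WWYY R=OROR D=WWYY L=OROR
After move 3 (R): R=OORR U=WGYG F=GWGY D=WBYB B=YBWB
After move 4 (U): U=YWGG F=OOGY R=YBRR B=ORWB L=GWOR
After move 5 (U): U=GYGW F=YBGY R=ORRR B=GWWB L=OOOR
After move 6 (F): F=GYYB U=GYRO R=GRWR D=ROYB L=OWOB
After move 7 (R): R=WGRR U=GYRB F=GOYB D=RWYG B=OWYB
Query 1: U[2] = R
Query 2: R[2] = R
Query 3: L[1] = W
Query 4: L[3] = B

Answer: R R W B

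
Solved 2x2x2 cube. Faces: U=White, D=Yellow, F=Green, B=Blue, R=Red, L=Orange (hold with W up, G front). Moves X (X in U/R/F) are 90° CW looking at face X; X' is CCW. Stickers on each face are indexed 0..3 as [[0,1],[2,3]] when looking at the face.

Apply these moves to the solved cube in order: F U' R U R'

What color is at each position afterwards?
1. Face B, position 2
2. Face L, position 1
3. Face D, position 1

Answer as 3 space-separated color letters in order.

Answer: B R G

Derivation:
After move 1 (F): F=GGGG U=WWOO R=WRWR D=RRYY L=OYOY
After move 2 (U'): U=WOWO F=OYGG R=GGWR B=WRBB L=BBOY
After move 3 (R): R=WGRG U=WYWG F=ORGY D=RBYW B=OROB
After move 4 (U): U=WWGY F=WGGY R=ORRG B=BBOB L=OROY
After move 5 (R'): R=RGOR U=WOGB F=WWGY D=RGYY B=WBBB
Query 1: B[2] = B
Query 2: L[1] = R
Query 3: D[1] = G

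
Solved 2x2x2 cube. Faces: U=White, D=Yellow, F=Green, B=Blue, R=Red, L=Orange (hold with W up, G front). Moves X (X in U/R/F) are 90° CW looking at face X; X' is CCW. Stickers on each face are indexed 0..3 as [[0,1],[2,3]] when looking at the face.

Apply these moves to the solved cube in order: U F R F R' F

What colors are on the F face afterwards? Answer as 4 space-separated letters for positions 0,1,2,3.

Answer: Y G Y R

Derivation:
After move 1 (U): U=WWWW F=RRGG R=BBRR B=OOBB L=GGOO
After move 2 (F): F=GRGR U=WWOG R=WBWR D=RBYY L=GYOY
After move 3 (R): R=WWRB U=WROR F=GBGY D=RBYO B=GOWB
After move 4 (F): F=GGYB U=WRYY R=OWRB D=RWYO L=GROB
After move 5 (R'): R=WBOR U=WWYG F=GRYY D=RGYB B=OOWB
After move 6 (F): F=YGYR U=WWBR R=YBGR D=OWYB L=GROG
Query: F face = YGYR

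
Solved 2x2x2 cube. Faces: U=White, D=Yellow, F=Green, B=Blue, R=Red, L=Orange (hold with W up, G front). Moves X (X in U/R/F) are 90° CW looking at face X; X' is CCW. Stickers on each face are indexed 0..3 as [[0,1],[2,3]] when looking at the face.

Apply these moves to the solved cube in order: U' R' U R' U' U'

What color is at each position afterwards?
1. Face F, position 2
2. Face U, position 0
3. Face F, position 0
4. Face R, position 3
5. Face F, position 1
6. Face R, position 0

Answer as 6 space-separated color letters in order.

After move 1 (U'): U=WWWW F=OOGG R=GGRR B=RRBB L=BBOO
After move 2 (R'): R=GRGR U=WBWR F=OWGW D=YOYG B=YRYB
After move 3 (U): U=WWRB F=GRGW R=YRGR B=BBYB L=OWOO
After move 4 (R'): R=RRYG U=WYRB F=GWGB D=YRYW B=GBOB
After move 5 (U'): U=YBWR F=OWGB R=GWYG B=RROB L=GBOO
After move 6 (U'): U=BRYW F=GBGB R=OWYG B=GWOB L=RROO
Query 1: F[2] = G
Query 2: U[0] = B
Query 3: F[0] = G
Query 4: R[3] = G
Query 5: F[1] = B
Query 6: R[0] = O

Answer: G B G G B O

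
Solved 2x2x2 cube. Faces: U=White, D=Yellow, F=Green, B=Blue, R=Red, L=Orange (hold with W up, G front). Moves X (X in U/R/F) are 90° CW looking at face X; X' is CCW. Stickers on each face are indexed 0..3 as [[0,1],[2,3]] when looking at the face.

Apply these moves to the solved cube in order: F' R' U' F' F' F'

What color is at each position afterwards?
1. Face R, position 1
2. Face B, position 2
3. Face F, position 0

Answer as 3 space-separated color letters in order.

Answer: W O G

Derivation:
After move 1 (F'): F=GGGG U=WWRR R=YRYR D=OOYY L=OWOW
After move 2 (R'): R=RRYY U=WBRB F=GWGR D=OGYG B=YBOB
After move 3 (U'): U=BBWR F=OWGR R=GWYY B=RROB L=YBOW
After move 4 (F'): F=WROG U=BBGY R=GWOY D=BWYG L=YROW
After move 5 (F'): F=RGWO U=BBGO R=WWBY D=RWYG L=YYOG
After move 6 (F'): F=GORW U=BBWB R=WWRY D=YGYG L=YOOG
Query 1: R[1] = W
Query 2: B[2] = O
Query 3: F[0] = G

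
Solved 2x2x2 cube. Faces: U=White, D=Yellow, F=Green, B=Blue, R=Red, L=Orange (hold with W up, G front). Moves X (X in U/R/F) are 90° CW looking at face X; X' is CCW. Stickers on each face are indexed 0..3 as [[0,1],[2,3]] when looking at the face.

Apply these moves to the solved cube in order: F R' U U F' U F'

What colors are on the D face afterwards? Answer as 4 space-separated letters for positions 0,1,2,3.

After move 1 (F): F=GGGG U=WWOO R=WRWR D=RRYY L=OYOY
After move 2 (R'): R=RRWW U=WBOB F=GWGO D=RGYG B=YBRB
After move 3 (U): U=OWBB F=RRGO R=YBWW B=OYRB L=GWOY
After move 4 (U): U=BOBW F=YBGO R=OYWW B=GWRB L=RROY
After move 5 (F'): F=BOYG U=BOOW R=GYRW D=RYYG L=RWOB
After move 6 (U): U=OBWO F=GYYG R=GWRW B=RWRB L=BOOB
After move 7 (F'): F=YGGY U=OBGR R=YWRW D=OBYG L=BOOW
Query: D face = OBYG

Answer: O B Y G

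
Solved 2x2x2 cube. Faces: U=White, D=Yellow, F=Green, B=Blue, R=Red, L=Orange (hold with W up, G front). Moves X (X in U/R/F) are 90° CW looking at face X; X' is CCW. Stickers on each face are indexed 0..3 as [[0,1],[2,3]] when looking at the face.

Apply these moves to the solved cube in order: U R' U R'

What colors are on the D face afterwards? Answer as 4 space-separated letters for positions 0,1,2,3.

Answer: Y R Y W

Derivation:
After move 1 (U): U=WWWW F=RRGG R=BBRR B=OOBB L=GGOO
After move 2 (R'): R=BRBR U=WBWO F=RWGW D=YRYG B=YOYB
After move 3 (U): U=WWOB F=BRGW R=YOBR B=GGYB L=RWOO
After move 4 (R'): R=ORYB U=WYOG F=BWGB D=YRYW B=GGRB
Query: D face = YRYW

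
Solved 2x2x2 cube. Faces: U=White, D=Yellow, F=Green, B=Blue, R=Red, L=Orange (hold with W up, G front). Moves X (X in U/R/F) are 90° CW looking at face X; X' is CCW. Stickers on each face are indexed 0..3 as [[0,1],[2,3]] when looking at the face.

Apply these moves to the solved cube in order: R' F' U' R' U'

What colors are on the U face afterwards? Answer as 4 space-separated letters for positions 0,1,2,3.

Answer: Y G B W

Derivation:
After move 1 (R'): R=RRRR U=WBWB F=GWGW D=YGYG B=YBYB
After move 2 (F'): F=WWGG U=WBRR R=GRYR D=OOYG L=OBOW
After move 3 (U'): U=BRWR F=OBGG R=WWYR B=GRYB L=YBOW
After move 4 (R'): R=WRWY U=BYWG F=ORGR D=OBYG B=GROB
After move 5 (U'): U=YGBW F=YBGR R=ORWY B=WROB L=GROW
Query: U face = YGBW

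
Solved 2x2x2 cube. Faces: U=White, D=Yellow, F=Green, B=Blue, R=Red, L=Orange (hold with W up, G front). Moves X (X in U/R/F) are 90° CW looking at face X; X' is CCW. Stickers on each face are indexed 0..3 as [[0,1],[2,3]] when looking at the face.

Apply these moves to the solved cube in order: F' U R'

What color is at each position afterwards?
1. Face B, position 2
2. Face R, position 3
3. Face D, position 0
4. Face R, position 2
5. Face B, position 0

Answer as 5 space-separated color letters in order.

Answer: O Y O B Y

Derivation:
After move 1 (F'): F=GGGG U=WWRR R=YRYR D=OOYY L=OWOW
After move 2 (U): U=RWRW F=YRGG R=BBYR B=OWBB L=GGOW
After move 3 (R'): R=BRBY U=RBRO F=YWGW D=ORYG B=YWOB
Query 1: B[2] = O
Query 2: R[3] = Y
Query 3: D[0] = O
Query 4: R[2] = B
Query 5: B[0] = Y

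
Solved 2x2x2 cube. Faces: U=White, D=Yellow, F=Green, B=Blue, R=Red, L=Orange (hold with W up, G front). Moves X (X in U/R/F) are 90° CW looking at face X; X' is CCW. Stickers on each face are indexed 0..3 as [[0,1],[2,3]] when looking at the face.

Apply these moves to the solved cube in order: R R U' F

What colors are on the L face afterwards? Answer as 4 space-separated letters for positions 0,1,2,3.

After move 1 (R): R=RRRR U=WGWG F=GYGY D=YBYB B=WBWB
After move 2 (R): R=RRRR U=WYWY F=GBGB D=YWYW B=GBGB
After move 3 (U'): U=YYWW F=OOGB R=GBRR B=RRGB L=GBOO
After move 4 (F): F=GOBO U=YYOB R=WBWR D=RGYW L=GYOW
Query: L face = GYOW

Answer: G Y O W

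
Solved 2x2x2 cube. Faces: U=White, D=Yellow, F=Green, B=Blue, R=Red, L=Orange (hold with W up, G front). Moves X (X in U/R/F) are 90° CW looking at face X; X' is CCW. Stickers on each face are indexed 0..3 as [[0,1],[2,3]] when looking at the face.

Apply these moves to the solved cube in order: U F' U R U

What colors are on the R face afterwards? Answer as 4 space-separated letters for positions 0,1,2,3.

After move 1 (U): U=WWWW F=RRGG R=BBRR B=OOBB L=GGOO
After move 2 (F'): F=RGRG U=WWBR R=YBYR D=GOYY L=GWOW
After move 3 (U): U=BWRW F=YBRG R=OOYR B=GWBB L=RGOW
After move 4 (R): R=YORO U=BBRG F=YORY D=GBYG B=WWWB
After move 5 (U): U=RBGB F=YORY R=WWRO B=RGWB L=YOOW
Query: R face = WWRO

Answer: W W R O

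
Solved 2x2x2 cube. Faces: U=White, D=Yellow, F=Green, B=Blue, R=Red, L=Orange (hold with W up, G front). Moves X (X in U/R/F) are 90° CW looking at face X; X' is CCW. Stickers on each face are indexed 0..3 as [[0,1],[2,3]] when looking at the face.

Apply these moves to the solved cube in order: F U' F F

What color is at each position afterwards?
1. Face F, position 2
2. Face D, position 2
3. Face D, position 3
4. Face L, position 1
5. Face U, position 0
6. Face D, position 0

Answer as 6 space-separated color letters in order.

Answer: Y Y Y W W O

Derivation:
After move 1 (F): F=GGGG U=WWOO R=WRWR D=RRYY L=OYOY
After move 2 (U'): U=WOWO F=OYGG R=GGWR B=WRBB L=BBOY
After move 3 (F): F=GOGY U=WOYB R=WGOR D=WGYY L=BROR
After move 4 (F): F=GGYO U=WORR R=YGBR D=OWYY L=BWOG
Query 1: F[2] = Y
Query 2: D[2] = Y
Query 3: D[3] = Y
Query 4: L[1] = W
Query 5: U[0] = W
Query 6: D[0] = O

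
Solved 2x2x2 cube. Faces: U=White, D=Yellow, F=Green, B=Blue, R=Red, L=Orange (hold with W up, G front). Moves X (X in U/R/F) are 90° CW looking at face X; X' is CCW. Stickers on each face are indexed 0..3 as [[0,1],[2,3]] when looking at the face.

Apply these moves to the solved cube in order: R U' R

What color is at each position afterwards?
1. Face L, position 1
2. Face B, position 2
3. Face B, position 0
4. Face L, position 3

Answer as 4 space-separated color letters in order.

After move 1 (R): R=RRRR U=WGWG F=GYGY D=YBYB B=WBWB
After move 2 (U'): U=GGWW F=OOGY R=GYRR B=RRWB L=WBOO
After move 3 (R): R=RGRY U=GOWY F=OBGB D=YWYR B=WRGB
Query 1: L[1] = B
Query 2: B[2] = G
Query 3: B[0] = W
Query 4: L[3] = O

Answer: B G W O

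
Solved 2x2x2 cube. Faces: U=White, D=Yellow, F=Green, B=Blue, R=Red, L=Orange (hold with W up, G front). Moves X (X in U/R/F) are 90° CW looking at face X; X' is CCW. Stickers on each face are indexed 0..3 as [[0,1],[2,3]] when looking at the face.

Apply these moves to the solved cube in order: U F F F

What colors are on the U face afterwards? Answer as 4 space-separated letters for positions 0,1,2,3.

After move 1 (U): U=WWWW F=RRGG R=BBRR B=OOBB L=GGOO
After move 2 (F): F=GRGR U=WWOG R=WBWR D=RBYY L=GYOY
After move 3 (F): F=GGRR U=WWYY R=OBGR D=WWYY L=GROB
After move 4 (F): F=RGRG U=WWBR R=YBYR D=GOYY L=GWOW
Query: U face = WWBR

Answer: W W B R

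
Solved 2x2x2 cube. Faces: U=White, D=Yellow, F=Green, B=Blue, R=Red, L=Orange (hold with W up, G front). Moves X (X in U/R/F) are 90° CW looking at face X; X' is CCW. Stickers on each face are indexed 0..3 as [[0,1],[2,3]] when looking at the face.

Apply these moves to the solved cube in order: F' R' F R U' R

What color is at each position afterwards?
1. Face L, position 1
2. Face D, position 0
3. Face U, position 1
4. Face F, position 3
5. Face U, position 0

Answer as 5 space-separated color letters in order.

After move 1 (F'): F=GGGG U=WWRR R=YRYR D=OOYY L=OWOW
After move 2 (R'): R=RRYY U=WBRB F=GWGR D=OGYG B=YBOB
After move 3 (F): F=GGRW U=WBWW R=RRBY D=YRYG L=OOOG
After move 4 (R): R=BRYR U=WGWW F=GRRG D=YOYY B=WBBB
After move 5 (U'): U=GWWW F=OORG R=GRYR B=BRBB L=WBOG
After move 6 (R): R=YGRR U=GOWG F=OORY D=YBYB B=WRWB
Query 1: L[1] = B
Query 2: D[0] = Y
Query 3: U[1] = O
Query 4: F[3] = Y
Query 5: U[0] = G

Answer: B Y O Y G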